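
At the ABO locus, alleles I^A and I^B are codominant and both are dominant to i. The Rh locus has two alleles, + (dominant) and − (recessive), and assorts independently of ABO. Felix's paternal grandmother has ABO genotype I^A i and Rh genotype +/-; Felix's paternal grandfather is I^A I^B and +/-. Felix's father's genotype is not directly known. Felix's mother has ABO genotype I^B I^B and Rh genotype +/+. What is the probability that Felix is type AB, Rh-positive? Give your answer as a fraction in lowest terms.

1/2

Felix's father's ABO genotype from I^A i × I^A I^B: 1/4 I^A I^A, 1/4 I^A I^B, 1/4 I^A i, 1/4 I^B i.
Crossing each possibility with the mother I^B I^B and summing P(type AB): 1/4·1 + 1/4·1/2 + 1/4·1/2 + 1/4·0 = 1/2.
Similarly for Rh via the father's Rh distribution: P(Rh+) = 1.
Independent loci: 1/2 × 1 = 1/2.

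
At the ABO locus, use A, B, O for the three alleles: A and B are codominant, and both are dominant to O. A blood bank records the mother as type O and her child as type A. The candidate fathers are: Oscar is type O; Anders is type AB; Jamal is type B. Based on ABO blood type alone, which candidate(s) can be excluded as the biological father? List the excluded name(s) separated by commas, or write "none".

A candidate is excluded only if no genotype consistent with his phenotype could produce a type A child with a type O mother.
Oscar (type O): no genotype consistent with that phenotype can produce a type-A child with a type-O mother.
Jamal (type B): no genotype consistent with that phenotype can produce a type-A child with a type-O mother.

Oscar, Jamal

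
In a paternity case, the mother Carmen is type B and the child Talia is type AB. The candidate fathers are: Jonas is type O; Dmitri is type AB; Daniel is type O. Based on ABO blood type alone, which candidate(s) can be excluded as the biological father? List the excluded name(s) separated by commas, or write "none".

Jonas, Daniel

A candidate is excluded only if no genotype consistent with his phenotype could produce a type AB child with a type B mother.
Jonas (type O): no genotype consistent with that phenotype can produce a type-AB child with a type-B mother.
Daniel (type O): no genotype consistent with that phenotype can produce a type-AB child with a type-B mother.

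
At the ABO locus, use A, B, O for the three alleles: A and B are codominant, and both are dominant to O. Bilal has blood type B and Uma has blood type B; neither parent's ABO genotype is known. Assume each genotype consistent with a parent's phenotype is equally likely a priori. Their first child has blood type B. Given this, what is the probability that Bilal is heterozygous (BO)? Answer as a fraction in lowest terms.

7/15

Possible genotypes: Bilal ∈ {BB, BO}; Uma ∈ {BB, BO}.
Weight each parental genotype pair by prior × P(type-B child):
  BB × BB: posterior weight 4/15.
  BB × BO: posterior weight 4/15.
  BO × BB: posterior weight 4/15.
  BO × BO: posterior weight 1/5.
Sum the posterior weight over pairs where Bilal is BO: 7/15.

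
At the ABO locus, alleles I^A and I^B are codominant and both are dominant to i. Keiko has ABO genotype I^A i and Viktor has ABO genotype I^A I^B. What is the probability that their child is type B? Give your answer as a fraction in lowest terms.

1/4

ABO cross I^A i × I^A I^B → offspring phenotypes: 1/2 A, 1/4 B, 1/4 AB.
So P(type B) = 1/4.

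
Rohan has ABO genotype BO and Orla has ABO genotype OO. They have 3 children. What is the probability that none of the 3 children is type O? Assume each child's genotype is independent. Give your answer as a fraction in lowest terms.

ABO cross BO × OO → 1/2 O, 1/2 B.
So P(type O) = 1/2 per child.
P(not type O) = 1/2 for one child; (1/2)^3 = 1/8.

1/8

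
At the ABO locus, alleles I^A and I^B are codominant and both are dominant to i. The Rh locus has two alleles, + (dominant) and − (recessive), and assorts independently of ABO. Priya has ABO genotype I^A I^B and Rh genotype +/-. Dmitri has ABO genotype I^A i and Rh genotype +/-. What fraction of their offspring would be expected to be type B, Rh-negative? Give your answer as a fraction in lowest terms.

ABO cross I^A I^B × I^A i → offspring phenotypes: 1/2 A, 1/4 B, 1/4 AB.
Rh cross +/- × +/- → 3/4 Rh+, 1/4 Rh-.
Independent loci: P(type B, Rh-negative) = 1/4 × 1/4 = 1/16.

1/16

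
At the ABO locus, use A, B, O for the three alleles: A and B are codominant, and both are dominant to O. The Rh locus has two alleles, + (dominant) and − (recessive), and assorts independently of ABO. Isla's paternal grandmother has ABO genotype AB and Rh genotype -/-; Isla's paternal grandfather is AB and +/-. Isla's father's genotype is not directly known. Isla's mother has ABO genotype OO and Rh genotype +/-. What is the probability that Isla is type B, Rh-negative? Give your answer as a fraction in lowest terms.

3/16

Isla's father's ABO genotype from AB × AB: 1/4 AA, 1/2 AB, 1/4 BB.
Crossing each possibility with the mother OO and summing P(type B): 1/4·0 + 1/2·1/2 + 1/4·1 = 1/2.
Similarly for Rh via the father's Rh distribution: P(Rh-) = 3/8.
Independent loci: 1/2 × 3/8 = 3/16.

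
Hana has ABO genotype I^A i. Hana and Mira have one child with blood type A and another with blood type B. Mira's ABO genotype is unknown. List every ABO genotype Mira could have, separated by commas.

For each candidate genotype of Mira, check whether crossing it with I^A i can produce every observed child phenotype.
  I^A I^A → possible child types {A} ✗
  I^A I^B → possible child types {A, B, AB} ✓
  I^A i → possible child types {O, A} ✗
  I^B I^B → possible child types {B, AB} ✗
  I^B i → possible child types {O, A, B, AB} ✓
  i i → possible child types {O, A} ✗

I^A I^B, I^B i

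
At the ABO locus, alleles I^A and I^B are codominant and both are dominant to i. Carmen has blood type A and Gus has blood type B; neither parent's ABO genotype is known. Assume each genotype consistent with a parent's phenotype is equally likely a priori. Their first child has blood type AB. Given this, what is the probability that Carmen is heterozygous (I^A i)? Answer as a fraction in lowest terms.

1/3

Possible genotypes: Carmen ∈ {I^A I^A, I^A i}; Gus ∈ {I^B I^B, I^B i}.
Weight each parental genotype pair by prior × P(type-AB child):
  I^A I^A × I^B I^B: posterior weight 4/9.
  I^A I^A × I^B i: posterior weight 2/9.
  I^A i × I^B I^B: posterior weight 2/9.
  I^A i × I^B i: posterior weight 1/9.
Sum the posterior weight over pairs where Carmen is I^A i: 1/3.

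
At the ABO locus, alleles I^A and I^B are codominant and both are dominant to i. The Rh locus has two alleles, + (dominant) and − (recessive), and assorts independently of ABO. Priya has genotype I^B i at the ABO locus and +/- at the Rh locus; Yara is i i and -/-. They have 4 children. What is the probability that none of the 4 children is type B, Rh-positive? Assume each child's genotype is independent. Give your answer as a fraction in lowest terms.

81/256

ABO cross I^B i × i i → 1/2 O, 1/2 B.
Rh cross +/- × -/- → 1/2 Rh+, 1/2 Rh-; so P(type B, Rh-positive) = 1/2 × 1/2 = 1/4 per child.
P(not type B, Rh-positive) = 3/4 for one child; (3/4)^4 = 81/256.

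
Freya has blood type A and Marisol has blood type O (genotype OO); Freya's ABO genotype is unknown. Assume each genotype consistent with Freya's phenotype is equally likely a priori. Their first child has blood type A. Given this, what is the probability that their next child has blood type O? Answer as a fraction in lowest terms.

1/6

Possible genotypes: Freya ∈ {AA, AO}; Marisol ∈ {OO}.
Weight each parental genotype pair by prior × P(type-A child):
  AA × OO: posterior weight 2/3; P(next child type O) = 0.
  AO × OO: posterior weight 1/3; P(next child type O) = 1/2.
Weighted sum = 1/6.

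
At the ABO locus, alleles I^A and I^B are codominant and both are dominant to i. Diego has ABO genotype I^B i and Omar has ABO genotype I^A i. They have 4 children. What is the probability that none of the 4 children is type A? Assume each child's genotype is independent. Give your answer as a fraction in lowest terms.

81/256

ABO cross I^B i × I^A i → 1/4 O, 1/4 A, 1/4 B, 1/4 AB.
So P(type A) = 1/4 per child.
P(not type A) = 3/4 for one child; (3/4)^4 = 81/256.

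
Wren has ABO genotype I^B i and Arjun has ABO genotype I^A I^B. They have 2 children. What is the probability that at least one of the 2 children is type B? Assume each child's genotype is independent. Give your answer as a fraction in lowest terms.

ABO cross I^B i × I^A I^B → 1/4 A, 1/2 B, 1/4 AB.
So P(type B) = 1/2 per child.
P(none) = (1/2)^2 = 1/4; P(at least one) = 1 − 1/4 = 3/4.

3/4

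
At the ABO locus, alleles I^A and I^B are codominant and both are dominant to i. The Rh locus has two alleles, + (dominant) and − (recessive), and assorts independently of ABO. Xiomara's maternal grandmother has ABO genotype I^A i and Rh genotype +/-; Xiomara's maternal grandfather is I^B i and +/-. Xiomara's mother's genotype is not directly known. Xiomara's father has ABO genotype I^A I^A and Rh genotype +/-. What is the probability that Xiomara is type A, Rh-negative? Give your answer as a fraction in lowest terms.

3/16

Xiomara's mother's ABO genotype from I^A i × I^B i: 1/4 I^A I^B, 1/4 I^A i, 1/4 I^B i, 1/4 i i.
Crossing each possibility with the father I^A I^A and summing P(type A): 1/4·1/2 + 1/4·1 + 1/4·1/2 + 1/4·1 = 3/4.
Similarly for Rh via the mother's Rh distribution: P(Rh-) = 1/4.
Independent loci: 3/4 × 1/4 = 3/16.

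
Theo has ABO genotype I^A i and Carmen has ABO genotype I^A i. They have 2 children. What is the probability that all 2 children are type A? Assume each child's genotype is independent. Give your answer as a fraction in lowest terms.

ABO cross I^A i × I^A i → 1/4 O, 3/4 A.
So P(type A) = 3/4 per child.
All 2 independent: (3/4)^2 = 9/16.

9/16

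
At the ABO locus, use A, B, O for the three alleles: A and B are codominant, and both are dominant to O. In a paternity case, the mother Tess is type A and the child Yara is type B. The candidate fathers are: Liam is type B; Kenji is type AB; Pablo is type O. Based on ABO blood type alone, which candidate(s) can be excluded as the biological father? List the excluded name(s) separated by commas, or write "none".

A candidate is excluded only if no genotype consistent with his phenotype could produce a type B child with a type A mother.
Pablo (type O): no genotype consistent with that phenotype can produce a type-B child with a type-A mother.

Pablo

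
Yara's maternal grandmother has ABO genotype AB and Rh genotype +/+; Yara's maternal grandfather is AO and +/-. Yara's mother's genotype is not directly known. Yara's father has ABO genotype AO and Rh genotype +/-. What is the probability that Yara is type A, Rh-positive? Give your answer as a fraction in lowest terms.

Yara's mother's ABO genotype from AB × AO: 1/4 AA, 1/4 AB, 1/4 AO, 1/4 BO.
Crossing each possibility with the father AO and summing P(type A): 1/4·1 + 1/4·1/2 + 1/4·3/4 + 1/4·1/4 = 5/8.
Similarly for Rh via the mother's Rh distribution: P(Rh+) = 7/8.
Independent loci: 5/8 × 7/8 = 35/64.

35/64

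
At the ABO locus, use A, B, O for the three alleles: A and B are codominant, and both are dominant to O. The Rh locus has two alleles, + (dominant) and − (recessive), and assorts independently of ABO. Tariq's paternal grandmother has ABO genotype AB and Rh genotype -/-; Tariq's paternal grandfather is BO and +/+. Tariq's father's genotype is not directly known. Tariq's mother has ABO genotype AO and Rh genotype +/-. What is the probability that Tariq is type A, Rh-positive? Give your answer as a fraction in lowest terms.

9/32

Tariq's father's ABO genotype from AB × BO: 1/4 AB, 1/4 AO, 1/4 BB, 1/4 BO.
Crossing each possibility with the mother AO and summing P(type A): 1/4·1/2 + 1/4·3/4 + 1/4·0 + 1/4·1/4 = 3/8.
Similarly for Rh via the father's Rh distribution: P(Rh+) = 3/4.
Independent loci: 3/8 × 3/4 = 9/32.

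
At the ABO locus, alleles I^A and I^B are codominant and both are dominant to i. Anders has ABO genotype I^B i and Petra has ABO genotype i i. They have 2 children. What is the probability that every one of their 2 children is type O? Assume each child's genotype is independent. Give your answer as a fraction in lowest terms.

ABO cross I^B i × i i → 1/2 O, 1/2 B.
So P(type O) = 1/2 per child.
All 2 independent: (1/2)^2 = 1/4.

1/4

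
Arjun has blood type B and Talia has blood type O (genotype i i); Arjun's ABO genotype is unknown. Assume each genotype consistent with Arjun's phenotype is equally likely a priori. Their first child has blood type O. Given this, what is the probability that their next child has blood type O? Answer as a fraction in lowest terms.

1/2

Possible genotypes: Arjun ∈ {I^B I^B, I^B i}; Talia ∈ {i i}.
Weight each parental genotype pair by prior × P(type-O child):
  I^B i × i i: posterior weight 1; P(next child type O) = 1/2.
Weighted sum = 1/2.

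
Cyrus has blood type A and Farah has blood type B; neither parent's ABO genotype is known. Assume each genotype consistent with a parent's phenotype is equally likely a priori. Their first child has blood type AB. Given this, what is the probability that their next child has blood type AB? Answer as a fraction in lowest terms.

25/36

Possible genotypes: Cyrus ∈ {I^A I^A, I^A i}; Farah ∈ {I^B I^B, I^B i}.
Weight each parental genotype pair by prior × P(type-AB child):
  I^A I^A × I^B I^B: posterior weight 4/9; P(next child type AB) = 1.
  I^A I^A × I^B i: posterior weight 2/9; P(next child type AB) = 1/2.
  I^A i × I^B I^B: posterior weight 2/9; P(next child type AB) = 1/2.
  I^A i × I^B i: posterior weight 1/9; P(next child type AB) = 1/4.
Weighted sum = 25/36.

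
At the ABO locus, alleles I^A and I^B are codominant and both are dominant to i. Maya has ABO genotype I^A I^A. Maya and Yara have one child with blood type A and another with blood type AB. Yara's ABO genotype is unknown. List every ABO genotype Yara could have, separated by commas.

For each candidate genotype of Yara, check whether crossing it with I^A I^A can produce every observed child phenotype.
  I^A I^A → possible child types {A} ✗
  I^A I^B → possible child types {A, AB} ✓
  I^A i → possible child types {A} ✗
  I^B I^B → possible child types {AB} ✗
  I^B i → possible child types {A, AB} ✓
  i i → possible child types {A} ✗

I^A I^B, I^B i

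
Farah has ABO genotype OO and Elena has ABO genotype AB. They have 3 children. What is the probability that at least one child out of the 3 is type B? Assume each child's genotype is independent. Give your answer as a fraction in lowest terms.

7/8

ABO cross OO × AB → 1/2 A, 1/2 B.
So P(type B) = 1/2 per child.
P(none) = (1/2)^3 = 1/8; P(at least one) = 1 − 1/8 = 7/8.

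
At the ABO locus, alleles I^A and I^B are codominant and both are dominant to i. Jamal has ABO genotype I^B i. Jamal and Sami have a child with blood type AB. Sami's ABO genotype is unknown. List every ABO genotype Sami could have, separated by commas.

For each candidate genotype of Sami, check whether crossing it with I^B i can produce every observed child phenotype.
  I^A I^A → possible child types {A, AB} ✓
  I^A I^B → possible child types {A, B, AB} ✓
  I^A i → possible child types {O, A, B, AB} ✓
  I^B I^B → possible child types {B} ✗
  I^B i → possible child types {O, B} ✗
  i i → possible child types {O, B} ✗

I^A I^A, I^A I^B, I^A i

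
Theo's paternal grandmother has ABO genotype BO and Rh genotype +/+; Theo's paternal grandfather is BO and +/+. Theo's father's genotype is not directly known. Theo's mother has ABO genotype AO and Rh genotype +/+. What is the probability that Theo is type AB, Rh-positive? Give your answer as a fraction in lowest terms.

1/4

Theo's father's ABO genotype from BO × BO: 1/4 BB, 1/2 BO, 1/4 OO.
Crossing each possibility with the mother AO and summing P(type AB): 1/4·1/2 + 1/2·1/4 + 1/4·0 = 1/4.
Similarly for Rh via the father's Rh distribution: P(Rh+) = 1.
Independent loci: 1/4 × 1 = 1/4.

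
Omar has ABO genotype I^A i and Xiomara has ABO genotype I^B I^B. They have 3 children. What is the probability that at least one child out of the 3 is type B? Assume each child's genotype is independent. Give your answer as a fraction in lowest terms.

7/8

ABO cross I^A i × I^B I^B → 1/2 B, 1/2 AB.
So P(type B) = 1/2 per child.
P(none) = (1/2)^3 = 1/8; P(at least one) = 1 − 1/8 = 7/8.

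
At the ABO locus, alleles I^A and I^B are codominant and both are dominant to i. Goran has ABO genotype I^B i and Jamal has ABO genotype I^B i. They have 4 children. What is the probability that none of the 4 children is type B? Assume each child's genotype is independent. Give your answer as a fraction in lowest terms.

1/256

ABO cross I^B i × I^B i → 1/4 O, 3/4 B.
So P(type B) = 3/4 per child.
P(not type B) = 1/4 for one child; (1/4)^4 = 1/256.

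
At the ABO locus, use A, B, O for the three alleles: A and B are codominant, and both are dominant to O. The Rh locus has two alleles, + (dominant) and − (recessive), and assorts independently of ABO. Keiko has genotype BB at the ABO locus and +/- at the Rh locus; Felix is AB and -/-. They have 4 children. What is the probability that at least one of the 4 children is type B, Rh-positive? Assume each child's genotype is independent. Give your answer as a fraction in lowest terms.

ABO cross BB × AB → 1/2 B, 1/2 AB.
Rh cross +/- × -/- → 1/2 Rh+, 1/2 Rh-; so P(type B, Rh-positive) = 1/2 × 1/2 = 1/4 per child.
P(none) = (3/4)^4 = 81/256; P(at least one) = 1 − 81/256 = 175/256.

175/256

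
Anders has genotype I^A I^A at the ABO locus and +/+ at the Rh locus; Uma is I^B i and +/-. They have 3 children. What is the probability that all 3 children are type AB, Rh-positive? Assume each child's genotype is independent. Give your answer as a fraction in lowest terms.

1/8

ABO cross I^A I^A × I^B i → 1/2 A, 1/2 AB.
Rh cross +/+ × +/- → 1 Rh+; so P(type AB, Rh-positive) = 1/2 × 1 = 1/2 per child.
All 3 independent: (1/2)^3 = 1/8.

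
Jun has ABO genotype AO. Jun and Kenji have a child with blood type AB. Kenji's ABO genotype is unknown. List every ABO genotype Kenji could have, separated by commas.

AB, BB, BO

For each candidate genotype of Kenji, check whether crossing it with AO can produce every observed child phenotype.
  AA → possible child types {A} ✗
  AB → possible child types {A, B, AB} ✓
  AO → possible child types {O, A} ✗
  BB → possible child types {B, AB} ✓
  BO → possible child types {O, A, B, AB} ✓
  OO → possible child types {O, A} ✗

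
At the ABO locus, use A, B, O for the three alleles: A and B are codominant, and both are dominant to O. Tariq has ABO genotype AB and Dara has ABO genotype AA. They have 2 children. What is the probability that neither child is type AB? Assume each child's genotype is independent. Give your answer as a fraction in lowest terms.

1/4

ABO cross AB × AA → 1/2 A, 1/2 AB.
So P(type AB) = 1/2 per child.
P(not type AB) = 1/2 for one child; (1/2)^2 = 1/4.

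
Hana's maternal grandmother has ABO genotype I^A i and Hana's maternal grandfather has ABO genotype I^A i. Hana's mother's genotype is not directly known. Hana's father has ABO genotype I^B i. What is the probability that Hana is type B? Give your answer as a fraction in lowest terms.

1/4

Hana's mother's ABO genotype from I^A i × I^A i: 1/4 I^A I^A, 1/2 I^A i, 1/4 i i.
Crossing each possibility with the father I^B i and summing P(type B): 1/4·0 + 1/2·1/4 + 1/4·1/2 = 1/4.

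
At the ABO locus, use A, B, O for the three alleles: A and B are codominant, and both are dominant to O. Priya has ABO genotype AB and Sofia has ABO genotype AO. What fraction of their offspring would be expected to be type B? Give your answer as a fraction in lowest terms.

1/4

ABO cross AB × AO → offspring phenotypes: 1/2 A, 1/4 B, 1/4 AB.
So P(type B) = 1/4.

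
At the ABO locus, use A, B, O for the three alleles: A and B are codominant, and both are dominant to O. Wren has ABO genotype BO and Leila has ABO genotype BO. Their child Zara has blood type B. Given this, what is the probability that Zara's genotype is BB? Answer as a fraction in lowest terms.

Cross BO × BO → 1/4 BB, 1/2 BO, 1/4 OO.
Type-B genotypes among offspring: BB (1/4), BO (1/2); total 3/4.
P(BB | type B) = (1/4) / (3/4) = 1/3.

1/3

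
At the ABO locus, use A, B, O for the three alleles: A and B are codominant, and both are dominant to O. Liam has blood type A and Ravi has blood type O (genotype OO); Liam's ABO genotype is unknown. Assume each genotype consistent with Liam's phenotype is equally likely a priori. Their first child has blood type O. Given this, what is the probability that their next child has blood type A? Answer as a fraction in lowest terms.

1/2

Possible genotypes: Liam ∈ {AA, AO}; Ravi ∈ {OO}.
Weight each parental genotype pair by prior × P(type-O child):
  AO × OO: posterior weight 1; P(next child type A) = 1/2.
Weighted sum = 1/2.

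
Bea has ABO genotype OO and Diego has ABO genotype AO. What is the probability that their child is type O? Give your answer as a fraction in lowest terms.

1/2

ABO cross OO × AO → offspring phenotypes: 1/2 O, 1/2 A.
So P(type O) = 1/2.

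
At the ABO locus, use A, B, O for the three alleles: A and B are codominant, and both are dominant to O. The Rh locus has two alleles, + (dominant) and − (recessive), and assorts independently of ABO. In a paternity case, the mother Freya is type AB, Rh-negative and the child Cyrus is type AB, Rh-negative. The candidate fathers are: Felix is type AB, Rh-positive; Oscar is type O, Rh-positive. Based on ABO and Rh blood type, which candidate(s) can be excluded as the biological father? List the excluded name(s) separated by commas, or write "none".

A candidate is excluded only if no genotype consistent with his phenotype could produce a type AB, Rh-negative child with a type AB, Rh-negative mother.
Oscar (type O, Rh+): no genotype consistent with that phenotype can produce a type-AB Rh- child with a type-AB mother.

Oscar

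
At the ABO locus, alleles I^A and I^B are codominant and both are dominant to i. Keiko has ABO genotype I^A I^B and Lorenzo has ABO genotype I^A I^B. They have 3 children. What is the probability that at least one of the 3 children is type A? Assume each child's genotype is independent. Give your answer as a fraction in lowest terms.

ABO cross I^A I^B × I^A I^B → 1/4 A, 1/4 B, 1/2 AB.
So P(type A) = 1/4 per child.
P(none) = (3/4)^3 = 27/64; P(at least one) = 1 − 27/64 = 37/64.

37/64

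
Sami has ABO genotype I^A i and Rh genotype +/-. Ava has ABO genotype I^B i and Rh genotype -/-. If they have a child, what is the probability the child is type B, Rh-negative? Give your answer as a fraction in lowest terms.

1/8

ABO cross I^A i × I^B i → offspring phenotypes: 1/4 O, 1/4 A, 1/4 B, 1/4 AB.
Rh cross +/- × -/- → 1/2 Rh+, 1/2 Rh-.
Independent loci: P(type B, Rh-negative) = 1/4 × 1/2 = 1/8.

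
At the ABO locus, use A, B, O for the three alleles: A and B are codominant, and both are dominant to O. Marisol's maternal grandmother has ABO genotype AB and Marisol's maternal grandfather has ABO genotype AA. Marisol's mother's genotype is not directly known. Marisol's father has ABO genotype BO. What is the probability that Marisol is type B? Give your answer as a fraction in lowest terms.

1/4

Marisol's mother's ABO genotype from AB × AA: 1/2 AA, 1/2 AB.
Crossing each possibility with the father BO and summing P(type B): 1/2·0 + 1/2·1/2 = 1/4.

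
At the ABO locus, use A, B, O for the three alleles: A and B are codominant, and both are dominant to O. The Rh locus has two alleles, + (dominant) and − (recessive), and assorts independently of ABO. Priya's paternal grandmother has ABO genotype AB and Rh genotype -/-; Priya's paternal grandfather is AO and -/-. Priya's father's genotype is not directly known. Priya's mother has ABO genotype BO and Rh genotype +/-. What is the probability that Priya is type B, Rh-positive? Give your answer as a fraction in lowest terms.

3/16

Priya's father's ABO genotype from AB × AO: 1/4 AA, 1/4 AB, 1/4 AO, 1/4 BO.
Crossing each possibility with the mother BO and summing P(type B): 1/4·0 + 1/4·1/2 + 1/4·1/4 + 1/4·3/4 = 3/8.
Similarly for Rh via the father's Rh distribution: P(Rh+) = 1/2.
Independent loci: 3/8 × 1/2 = 3/16.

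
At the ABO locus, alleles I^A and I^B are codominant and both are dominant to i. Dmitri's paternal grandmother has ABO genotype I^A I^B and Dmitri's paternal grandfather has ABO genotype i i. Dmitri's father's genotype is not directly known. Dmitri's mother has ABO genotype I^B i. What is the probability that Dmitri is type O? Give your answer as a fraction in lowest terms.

1/4

Dmitri's father's ABO genotype from I^A I^B × i i: 1/2 I^A i, 1/2 I^B i.
Crossing each possibility with the mother I^B i and summing P(type O): 1/2·1/4 + 1/2·1/4 = 1/4.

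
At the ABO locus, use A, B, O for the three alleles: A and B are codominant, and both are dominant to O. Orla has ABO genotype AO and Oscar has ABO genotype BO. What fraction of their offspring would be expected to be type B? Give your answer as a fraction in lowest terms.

1/4

ABO cross AO × BO → offspring phenotypes: 1/4 O, 1/4 A, 1/4 B, 1/4 AB.
So P(type B) = 1/4.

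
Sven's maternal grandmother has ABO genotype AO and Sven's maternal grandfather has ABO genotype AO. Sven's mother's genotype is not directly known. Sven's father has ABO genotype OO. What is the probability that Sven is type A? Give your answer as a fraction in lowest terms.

1/2

Sven's mother's ABO genotype from AO × AO: 1/4 AA, 1/2 AO, 1/4 OO.
Crossing each possibility with the father OO and summing P(type A): 1/4·1 + 1/2·1/2 + 1/4·0 = 1/2.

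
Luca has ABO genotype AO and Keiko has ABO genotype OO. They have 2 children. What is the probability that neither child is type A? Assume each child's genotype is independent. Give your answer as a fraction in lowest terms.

1/4

ABO cross AO × OO → 1/2 O, 1/2 A.
So P(type A) = 1/2 per child.
P(not type A) = 1/2 for one child; (1/2)^2 = 1/4.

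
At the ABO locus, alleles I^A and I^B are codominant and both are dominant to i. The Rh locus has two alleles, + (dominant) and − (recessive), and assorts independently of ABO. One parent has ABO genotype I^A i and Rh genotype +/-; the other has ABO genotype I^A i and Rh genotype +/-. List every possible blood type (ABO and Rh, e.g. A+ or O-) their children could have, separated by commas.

O+, O-, A+, A-

Gametes from I^A i × I^A i give offspring ABO genotypes I^A I^A, I^A i, i i, i.e. phenotypes O, A.
Rh cross +/- × +/- → phenotypes Rh+, Rh-.
Combining independently: O+, O-, A+, A-.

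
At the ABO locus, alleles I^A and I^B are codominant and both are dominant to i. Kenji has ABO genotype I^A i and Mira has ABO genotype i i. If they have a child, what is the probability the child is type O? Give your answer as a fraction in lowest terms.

1/2

ABO cross I^A i × i i → offspring phenotypes: 1/2 O, 1/2 A.
So P(type O) = 1/2.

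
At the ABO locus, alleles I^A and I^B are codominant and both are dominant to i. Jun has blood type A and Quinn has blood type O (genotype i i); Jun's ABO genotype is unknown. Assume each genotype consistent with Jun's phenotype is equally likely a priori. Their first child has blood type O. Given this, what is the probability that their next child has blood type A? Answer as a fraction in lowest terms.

1/2

Possible genotypes: Jun ∈ {I^A I^A, I^A i}; Quinn ∈ {i i}.
Weight each parental genotype pair by prior × P(type-O child):
  I^A i × i i: posterior weight 1; P(next child type A) = 1/2.
Weighted sum = 1/2.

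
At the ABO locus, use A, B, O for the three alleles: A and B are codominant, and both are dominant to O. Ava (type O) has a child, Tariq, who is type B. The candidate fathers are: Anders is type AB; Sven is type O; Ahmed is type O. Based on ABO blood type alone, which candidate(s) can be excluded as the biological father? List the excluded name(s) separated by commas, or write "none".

A candidate is excluded only if no genotype consistent with his phenotype could produce a type B child with a type O mother.
Sven (type O): no genotype consistent with that phenotype can produce a type-B child with a type-O mother.
Ahmed (type O): no genotype consistent with that phenotype can produce a type-B child with a type-O mother.

Sven, Ahmed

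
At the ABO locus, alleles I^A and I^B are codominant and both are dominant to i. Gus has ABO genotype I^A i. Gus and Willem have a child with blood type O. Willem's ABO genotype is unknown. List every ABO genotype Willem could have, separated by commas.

I^A i, I^B i, i i

For each candidate genotype of Willem, check whether crossing it with I^A i can produce every observed child phenotype.
  I^A I^A → possible child types {A} ✗
  I^A I^B → possible child types {A, B, AB} ✗
  I^A i → possible child types {O, A} ✓
  I^B I^B → possible child types {B, AB} ✗
  I^B i → possible child types {O, A, B, AB} ✓
  i i → possible child types {O, A} ✓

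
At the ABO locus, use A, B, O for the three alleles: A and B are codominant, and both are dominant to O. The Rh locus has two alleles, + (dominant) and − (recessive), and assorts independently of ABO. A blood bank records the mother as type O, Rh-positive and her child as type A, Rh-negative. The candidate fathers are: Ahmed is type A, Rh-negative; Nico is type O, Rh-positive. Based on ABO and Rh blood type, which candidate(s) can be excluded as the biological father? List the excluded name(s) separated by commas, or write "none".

Nico

A candidate is excluded only if no genotype consistent with his phenotype could produce a type A, Rh-negative child with a type O, Rh-positive mother.
Nico (type O, Rh+): no genotype consistent with that phenotype can produce a type-A Rh- child with a type-O mother.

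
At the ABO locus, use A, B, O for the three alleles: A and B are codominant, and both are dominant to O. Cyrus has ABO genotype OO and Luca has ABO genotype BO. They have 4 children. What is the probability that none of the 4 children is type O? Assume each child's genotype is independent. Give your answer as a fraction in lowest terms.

ABO cross OO × BO → 1/2 O, 1/2 B.
So P(type O) = 1/2 per child.
P(not type O) = 1/2 for one child; (1/2)^4 = 1/16.

1/16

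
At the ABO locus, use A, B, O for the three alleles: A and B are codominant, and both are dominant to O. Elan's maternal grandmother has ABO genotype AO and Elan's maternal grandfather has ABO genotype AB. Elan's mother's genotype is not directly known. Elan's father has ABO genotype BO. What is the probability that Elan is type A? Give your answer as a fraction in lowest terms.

Elan's mother's ABO genotype from AO × AB: 1/4 AA, 1/4 AB, 1/4 AO, 1/4 BO.
Crossing each possibility with the father BO and summing P(type A): 1/4·1/2 + 1/4·1/4 + 1/4·1/4 + 1/4·0 = 1/4.

1/4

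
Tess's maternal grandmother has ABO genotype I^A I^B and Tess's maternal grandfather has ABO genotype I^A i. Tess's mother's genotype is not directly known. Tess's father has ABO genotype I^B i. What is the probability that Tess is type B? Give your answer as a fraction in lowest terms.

Tess's mother's ABO genotype from I^A I^B × I^A i: 1/4 I^A I^A, 1/4 I^A I^B, 1/4 I^A i, 1/4 I^B i.
Crossing each possibility with the father I^B i and summing P(type B): 1/4·0 + 1/4·1/2 + 1/4·1/4 + 1/4·3/4 = 3/8.

3/8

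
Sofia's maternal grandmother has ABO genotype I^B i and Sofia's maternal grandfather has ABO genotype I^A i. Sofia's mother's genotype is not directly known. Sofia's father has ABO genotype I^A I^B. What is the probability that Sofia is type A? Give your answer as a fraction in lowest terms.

3/8

Sofia's mother's ABO genotype from I^B i × I^A i: 1/4 I^A I^B, 1/4 I^A i, 1/4 I^B i, 1/4 i i.
Crossing each possibility with the father I^A I^B and summing P(type A): 1/4·1/4 + 1/4·1/2 + 1/4·1/4 + 1/4·1/2 = 3/8.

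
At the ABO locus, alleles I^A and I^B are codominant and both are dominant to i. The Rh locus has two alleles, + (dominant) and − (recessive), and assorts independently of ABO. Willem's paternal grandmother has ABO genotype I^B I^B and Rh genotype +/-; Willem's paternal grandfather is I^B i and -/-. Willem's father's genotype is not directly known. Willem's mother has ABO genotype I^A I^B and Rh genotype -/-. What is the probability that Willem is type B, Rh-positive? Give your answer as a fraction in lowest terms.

1/8

Willem's father's ABO genotype from I^B I^B × I^B i: 1/2 I^B I^B, 1/2 I^B i.
Crossing each possibility with the mother I^A I^B and summing P(type B): 1/2·1/2 + 1/2·1/2 = 1/2.
Similarly for Rh via the father's Rh distribution: P(Rh+) = 1/4.
Independent loci: 1/2 × 1/4 = 1/8.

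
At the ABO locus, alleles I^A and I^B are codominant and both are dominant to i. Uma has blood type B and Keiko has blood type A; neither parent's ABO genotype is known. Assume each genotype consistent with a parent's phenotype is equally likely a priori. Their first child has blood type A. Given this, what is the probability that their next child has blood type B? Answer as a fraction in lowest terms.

1/12

Possible genotypes: Uma ∈ {I^B I^B, I^B i}; Keiko ∈ {I^A I^A, I^A i}.
Weight each parental genotype pair by prior × P(type-A child):
  I^B i × I^A I^A: posterior weight 2/3; P(next child type B) = 0.
  I^B i × I^A i: posterior weight 1/3; P(next child type B) = 1/4.
Weighted sum = 1/12.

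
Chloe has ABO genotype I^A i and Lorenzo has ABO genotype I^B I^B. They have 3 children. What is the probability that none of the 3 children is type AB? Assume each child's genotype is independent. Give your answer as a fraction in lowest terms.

1/8

ABO cross I^A i × I^B I^B → 1/2 B, 1/2 AB.
So P(type AB) = 1/2 per child.
P(not type AB) = 1/2 for one child; (1/2)^3 = 1/8.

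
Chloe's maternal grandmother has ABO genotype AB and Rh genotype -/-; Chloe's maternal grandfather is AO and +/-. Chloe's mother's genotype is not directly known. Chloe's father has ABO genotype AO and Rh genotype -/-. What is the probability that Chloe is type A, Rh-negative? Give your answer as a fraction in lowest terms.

15/32

Chloe's mother's ABO genotype from AB × AO: 1/4 AA, 1/4 AB, 1/4 AO, 1/4 BO.
Crossing each possibility with the father AO and summing P(type A): 1/4·1 + 1/4·1/2 + 1/4·3/4 + 1/4·1/4 = 5/8.
Similarly for Rh via the mother's Rh distribution: P(Rh-) = 3/4.
Independent loci: 5/8 × 3/4 = 15/32.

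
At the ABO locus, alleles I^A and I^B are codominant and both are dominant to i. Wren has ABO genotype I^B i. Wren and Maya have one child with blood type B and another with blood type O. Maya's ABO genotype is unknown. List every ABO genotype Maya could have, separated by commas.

For each candidate genotype of Maya, check whether crossing it with I^B i can produce every observed child phenotype.
  I^A I^A → possible child types {A, AB} ✗
  I^A I^B → possible child types {A, B, AB} ✗
  I^A i → possible child types {O, A, B, AB} ✓
  I^B I^B → possible child types {B} ✗
  I^B i → possible child types {O, B} ✓
  i i → possible child types {O, B} ✓

I^A i, I^B i, i i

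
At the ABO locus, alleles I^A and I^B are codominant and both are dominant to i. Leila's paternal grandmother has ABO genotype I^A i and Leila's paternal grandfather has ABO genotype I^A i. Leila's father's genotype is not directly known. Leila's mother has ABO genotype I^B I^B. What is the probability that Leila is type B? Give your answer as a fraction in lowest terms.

1/2

Leila's father's ABO genotype from I^A i × I^A i: 1/4 I^A I^A, 1/2 I^A i, 1/4 i i.
Crossing each possibility with the mother I^B I^B and summing P(type B): 1/4·0 + 1/2·1/2 + 1/4·1 = 1/2.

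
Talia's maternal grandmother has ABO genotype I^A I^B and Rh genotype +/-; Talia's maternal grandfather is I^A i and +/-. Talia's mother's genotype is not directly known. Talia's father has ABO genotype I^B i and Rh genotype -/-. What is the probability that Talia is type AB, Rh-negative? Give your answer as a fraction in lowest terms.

1/8

Talia's mother's ABO genotype from I^A I^B × I^A i: 1/4 I^A I^A, 1/4 I^A I^B, 1/4 I^A i, 1/4 I^B i.
Crossing each possibility with the father I^B i and summing P(type AB): 1/4·1/2 + 1/4·1/4 + 1/4·1/4 + 1/4·0 = 1/4.
Similarly for Rh via the mother's Rh distribution: P(Rh-) = 1/2.
Independent loci: 1/4 × 1/2 = 1/8.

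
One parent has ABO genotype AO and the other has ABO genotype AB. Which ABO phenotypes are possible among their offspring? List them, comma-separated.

Gametes from AO × AB give offspring ABO genotypes AA, AB, AO, BO, i.e. phenotypes A, B, AB.

A, B, AB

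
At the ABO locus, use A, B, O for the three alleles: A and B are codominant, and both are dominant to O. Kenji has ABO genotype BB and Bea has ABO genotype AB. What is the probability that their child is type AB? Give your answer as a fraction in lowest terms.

ABO cross BB × AB → offspring phenotypes: 1/2 B, 1/2 AB.
So P(type AB) = 1/2.

1/2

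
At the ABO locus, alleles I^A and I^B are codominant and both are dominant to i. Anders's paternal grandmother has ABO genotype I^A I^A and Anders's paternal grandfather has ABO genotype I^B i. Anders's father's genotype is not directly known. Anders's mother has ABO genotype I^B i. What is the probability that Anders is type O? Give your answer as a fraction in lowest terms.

Anders's father's ABO genotype from I^A I^A × I^B i: 1/2 I^A I^B, 1/2 I^A i.
Crossing each possibility with the mother I^B i and summing P(type O): 1/2·0 + 1/2·1/4 = 1/8.

1/8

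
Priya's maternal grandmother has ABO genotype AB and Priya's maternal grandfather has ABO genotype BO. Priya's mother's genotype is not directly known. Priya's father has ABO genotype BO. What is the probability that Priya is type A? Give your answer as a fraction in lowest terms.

1/8

Priya's mother's ABO genotype from AB × BO: 1/4 AB, 1/4 AO, 1/4 BB, 1/4 BO.
Crossing each possibility with the father BO and summing P(type A): 1/4·1/4 + 1/4·1/4 + 1/4·0 + 1/4·0 = 1/8.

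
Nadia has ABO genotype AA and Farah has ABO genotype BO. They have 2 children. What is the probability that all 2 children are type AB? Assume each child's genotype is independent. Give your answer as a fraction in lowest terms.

ABO cross AA × BO → 1/2 A, 1/2 AB.
So P(type AB) = 1/2 per child.
All 2 independent: (1/2)^2 = 1/4.

1/4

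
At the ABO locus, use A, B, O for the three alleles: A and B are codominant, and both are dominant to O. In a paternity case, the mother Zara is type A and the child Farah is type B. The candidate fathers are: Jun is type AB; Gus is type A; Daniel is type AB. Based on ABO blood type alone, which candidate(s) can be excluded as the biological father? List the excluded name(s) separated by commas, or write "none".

A candidate is excluded only if no genotype consistent with his phenotype could produce a type B child with a type A mother.
Gus (type A): no genotype consistent with that phenotype can produce a type-B child with a type-A mother.

Gus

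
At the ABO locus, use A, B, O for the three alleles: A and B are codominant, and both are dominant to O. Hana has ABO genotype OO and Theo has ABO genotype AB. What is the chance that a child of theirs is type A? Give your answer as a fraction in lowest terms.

ABO cross OO × AB → offspring phenotypes: 1/2 A, 1/2 B.
So P(type A) = 1/2.

1/2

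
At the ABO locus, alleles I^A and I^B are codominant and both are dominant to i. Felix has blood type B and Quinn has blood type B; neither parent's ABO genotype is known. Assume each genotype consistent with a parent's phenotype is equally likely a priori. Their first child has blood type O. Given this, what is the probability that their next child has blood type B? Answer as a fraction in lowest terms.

Possible genotypes: Felix ∈ {I^B I^B, I^B i}; Quinn ∈ {I^B I^B, I^B i}.
Weight each parental genotype pair by prior × P(type-O child):
  I^B i × I^B i: posterior weight 1; P(next child type B) = 3/4.
Weighted sum = 3/4.

3/4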